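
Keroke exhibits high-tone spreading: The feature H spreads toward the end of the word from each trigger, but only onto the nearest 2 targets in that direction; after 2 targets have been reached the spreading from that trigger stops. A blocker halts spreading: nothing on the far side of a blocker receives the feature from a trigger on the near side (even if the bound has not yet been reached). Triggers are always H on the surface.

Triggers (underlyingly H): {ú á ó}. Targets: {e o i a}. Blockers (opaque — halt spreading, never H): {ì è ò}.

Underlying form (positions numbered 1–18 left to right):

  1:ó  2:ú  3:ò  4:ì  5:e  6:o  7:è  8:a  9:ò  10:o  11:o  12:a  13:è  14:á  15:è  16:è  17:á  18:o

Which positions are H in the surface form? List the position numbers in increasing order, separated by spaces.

From /ó/ at 1 rightward: 2 /ú/ is itself a trigger — this domain ends here.
From /ú/ at 2 rightward: 3 /ò/ blocks.
From /á/ at 14 rightward: 15 /è/ blocks.
From /á/ at 17 rightward: 18 /o/ → H; word edge.
Targets with no active source: positions 5 6 8 10 11 12 stay [-high tone].

1 2 14 17 18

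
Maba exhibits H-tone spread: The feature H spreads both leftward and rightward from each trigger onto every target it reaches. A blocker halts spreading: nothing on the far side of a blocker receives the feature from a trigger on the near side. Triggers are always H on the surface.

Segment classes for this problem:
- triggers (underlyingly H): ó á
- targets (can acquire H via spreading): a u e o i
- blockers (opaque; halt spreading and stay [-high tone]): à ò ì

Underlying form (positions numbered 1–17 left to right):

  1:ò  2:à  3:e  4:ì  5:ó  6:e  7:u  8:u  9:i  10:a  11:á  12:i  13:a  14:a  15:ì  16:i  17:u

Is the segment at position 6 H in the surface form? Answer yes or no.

From /ó/ at 5 rightward: 6 /e/ → H; 7 /u/ → H; 8 /u/ → H; 9 /i/ → H; 10 /a/ → H; 11 /á/ is itself a trigger — this domain ends here.
From /ó/ at 5 leftward: 4 /ì/ blocks.
From /á/ at 11 rightward: 12 /i/ → H; 13 /a/ → H; 14 /a/ → H; 15 /ì/ blocks.
From /á/ at 11 leftward: 10 /a/ → H; 9 /i/ → H; 8 /u/ → H; 7 /u/ → H; 6 /e/ → H; 5 /ó/ is itself a trigger — this domain ends here.
Targets with no active source: positions 3 16 17 stay [-high tone].
H positions on the surface: 5 6 7 8 9 10 11 12 13 14.

yes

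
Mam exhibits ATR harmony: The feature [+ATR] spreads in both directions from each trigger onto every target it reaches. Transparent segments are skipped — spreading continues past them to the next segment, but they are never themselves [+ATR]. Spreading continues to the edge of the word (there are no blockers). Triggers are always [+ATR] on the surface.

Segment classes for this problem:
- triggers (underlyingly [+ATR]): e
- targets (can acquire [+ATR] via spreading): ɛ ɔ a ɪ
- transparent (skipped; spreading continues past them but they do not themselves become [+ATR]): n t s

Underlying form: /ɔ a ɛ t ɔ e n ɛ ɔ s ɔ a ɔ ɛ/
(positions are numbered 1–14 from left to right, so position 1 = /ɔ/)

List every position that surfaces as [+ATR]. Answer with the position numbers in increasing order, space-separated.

From /e/ at 6 rightward: 7 /n/ transparent; 8 /ɛ/ → [+ATR]; 9 /ɔ/ → [+ATR]; 10 /s/ transparent; 11 /ɔ/ → [+ATR]; 12 /a/ → [+ATR]; 13 /ɔ/ → [+ATR]; 14 /ɛ/ → [+ATR]; word edge.
From /e/ at 6 leftward: 5 /ɔ/ → [+ATR]; 4 /t/ transparent; 3 /ɛ/ → [+ATR]; 2 /a/ → [+ATR]; 1 /ɔ/ → [+ATR]; word edge.

1 2 3 5 6 8 9 11 12 13 14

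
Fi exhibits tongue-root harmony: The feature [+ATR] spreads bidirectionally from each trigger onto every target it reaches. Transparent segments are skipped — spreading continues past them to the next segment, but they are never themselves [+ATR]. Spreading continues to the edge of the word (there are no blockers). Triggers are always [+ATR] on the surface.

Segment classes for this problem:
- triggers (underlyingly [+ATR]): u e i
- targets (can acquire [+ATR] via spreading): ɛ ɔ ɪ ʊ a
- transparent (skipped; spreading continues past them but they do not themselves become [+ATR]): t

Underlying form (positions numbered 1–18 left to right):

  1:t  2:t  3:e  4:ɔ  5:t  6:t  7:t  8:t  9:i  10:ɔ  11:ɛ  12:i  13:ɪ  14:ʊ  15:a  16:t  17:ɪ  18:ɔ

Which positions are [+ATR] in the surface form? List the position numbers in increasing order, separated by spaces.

From /e/ at 3 rightward: 4 /ɔ/ → [+ATR]; 5 /t/ transparent; 6 /t/ transparent; 7 /t/ transparent; 8 /t/ transparent; 9 /i/ is itself a trigger — this domain ends here.
From /e/ at 3 leftward: 2 /t/ transparent; 1 /t/ transparent; word edge.
From /i/ at 9 rightward: 10 /ɔ/ → [+ATR]; 11 /ɛ/ → [+ATR]; 12 /i/ is itself a trigger — this domain ends here.
From /i/ at 9 leftward: 8 /t/ transparent; 7 /t/ transparent; 6 /t/ transparent; 5 /t/ transparent; 4 /ɔ/ → [+ATR]; 3 /e/ is itself a trigger — this domain ends here.
From /i/ at 12 rightward: 13 /ɪ/ → [+ATR]; 14 /ʊ/ → [+ATR]; 15 /a/ → [+ATR]; 16 /t/ transparent; 17 /ɪ/ → [+ATR]; 18 /ɔ/ → [+ATR]; word edge.
From /i/ at 12 leftward: 11 /ɛ/ → [+ATR]; 10 /ɔ/ → [+ATR]; 9 /i/ is itself a trigger — this domain ends here.

3 4 9 10 11 12 13 14 15 17 18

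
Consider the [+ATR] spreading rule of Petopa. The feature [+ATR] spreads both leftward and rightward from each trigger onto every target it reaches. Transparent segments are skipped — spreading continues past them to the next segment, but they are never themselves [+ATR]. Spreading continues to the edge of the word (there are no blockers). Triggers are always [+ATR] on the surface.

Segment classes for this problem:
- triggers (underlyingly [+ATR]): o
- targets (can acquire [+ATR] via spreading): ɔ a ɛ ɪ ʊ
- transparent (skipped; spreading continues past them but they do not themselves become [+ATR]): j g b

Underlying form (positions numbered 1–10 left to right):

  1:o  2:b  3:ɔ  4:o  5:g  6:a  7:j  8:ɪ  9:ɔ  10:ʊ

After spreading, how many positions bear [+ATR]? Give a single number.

7

From /o/ at 1 rightward: 2 /b/ transparent; 3 /ɔ/ → [+ATR]; 4 /o/ is itself a trigger — this domain ends here.
From /o/ at 1 leftward: word edge.
From /o/ at 4 rightward: 5 /g/ transparent; 6 /a/ → [+ATR]; 7 /j/ transparent; 8 /ɪ/ → [+ATR]; 9 /ɔ/ → [+ATR]; 10 /ʊ/ → [+ATR]; word edge.
From /o/ at 4 leftward: 3 /ɔ/ → [+ATR]; 2 /b/ transparent; 1 /o/ is itself a trigger — this domain ends here.
[+ATR] positions on the surface: 1 3 4 6 8 9 10.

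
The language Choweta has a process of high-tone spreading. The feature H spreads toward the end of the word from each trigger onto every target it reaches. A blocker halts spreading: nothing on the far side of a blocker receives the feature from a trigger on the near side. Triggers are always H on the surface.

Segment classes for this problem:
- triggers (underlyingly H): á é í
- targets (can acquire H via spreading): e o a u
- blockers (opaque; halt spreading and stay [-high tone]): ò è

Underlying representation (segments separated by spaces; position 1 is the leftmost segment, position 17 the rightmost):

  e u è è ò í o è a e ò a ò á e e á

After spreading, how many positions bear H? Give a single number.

6

From /í/ at 6 rightward: 7 /o/ → H; 8 /è/ blocks.
From /á/ at 14 rightward: 15 /e/ → H; 16 /e/ → H; 17 /á/ is itself a trigger — this domain ends here.
From /á/ at 17 rightward: word edge.
Targets with no active source: positions 1 2 9 10 12 stay [-high tone].
H positions on the surface: 6 7 14 15 16 17.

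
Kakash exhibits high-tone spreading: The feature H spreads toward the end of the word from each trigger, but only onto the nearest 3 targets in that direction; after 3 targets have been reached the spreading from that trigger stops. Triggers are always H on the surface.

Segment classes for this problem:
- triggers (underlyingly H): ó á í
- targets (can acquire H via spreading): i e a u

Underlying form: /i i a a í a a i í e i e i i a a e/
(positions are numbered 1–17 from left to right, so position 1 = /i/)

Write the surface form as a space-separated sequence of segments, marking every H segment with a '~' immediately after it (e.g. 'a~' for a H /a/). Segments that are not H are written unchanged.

i i a a í~ a~ a~ i~ í~ e~ i~ e~ i i a a e

From /í/ at 5 rightward: 6 /a/ → H; 7 /a/ → H; 8 /i/ → H; bound reached.
From /í/ at 9 rightward: 10 /e/ → H; 11 /i/ → H; 12 /e/ → H; bound reached.
Targets with no active source: positions 1 2 3 4 13 14 15 16 17 stay [-high tone].
H positions on the surface: 5 6 7 8 9 10 11 12.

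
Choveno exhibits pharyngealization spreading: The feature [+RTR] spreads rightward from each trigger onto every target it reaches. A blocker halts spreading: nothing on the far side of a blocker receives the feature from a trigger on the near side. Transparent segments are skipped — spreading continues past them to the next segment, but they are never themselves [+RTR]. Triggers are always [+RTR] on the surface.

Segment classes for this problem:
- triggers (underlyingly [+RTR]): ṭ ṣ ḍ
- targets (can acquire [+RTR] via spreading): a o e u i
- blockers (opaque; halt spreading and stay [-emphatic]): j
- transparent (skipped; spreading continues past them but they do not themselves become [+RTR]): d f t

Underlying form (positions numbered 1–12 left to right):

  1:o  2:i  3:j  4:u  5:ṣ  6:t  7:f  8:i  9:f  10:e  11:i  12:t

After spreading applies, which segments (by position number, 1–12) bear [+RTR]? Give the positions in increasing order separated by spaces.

5 8 10 11

From /ṣ/ at 5 rightward: 6 /t/ transparent; 7 /f/ transparent; 8 /i/ → [+RTR]; 9 /f/ transparent; 10 /e/ → [+RTR]; 11 /i/ → [+RTR]; 12 /t/ transparent; word edge.
Targets with no active source: positions 1 2 4 stay [-emphatic].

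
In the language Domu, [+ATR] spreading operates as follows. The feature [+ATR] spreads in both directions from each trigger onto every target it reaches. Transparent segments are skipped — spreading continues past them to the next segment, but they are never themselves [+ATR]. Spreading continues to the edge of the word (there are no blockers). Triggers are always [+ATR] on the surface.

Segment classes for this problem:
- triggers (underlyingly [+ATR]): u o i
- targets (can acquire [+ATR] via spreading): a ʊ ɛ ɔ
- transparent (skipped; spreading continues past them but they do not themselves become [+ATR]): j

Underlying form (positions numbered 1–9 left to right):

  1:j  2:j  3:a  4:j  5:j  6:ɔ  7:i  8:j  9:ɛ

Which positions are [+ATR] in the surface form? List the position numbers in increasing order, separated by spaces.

3 6 7 9

From /i/ at 7 rightward: 8 /j/ transparent; 9 /ɛ/ → [+ATR]; word edge.
From /i/ at 7 leftward: 6 /ɔ/ → [+ATR]; 5 /j/ transparent; 4 /j/ transparent; 3 /a/ → [+ATR]; 2 /j/ transparent; 1 /j/ transparent; word edge.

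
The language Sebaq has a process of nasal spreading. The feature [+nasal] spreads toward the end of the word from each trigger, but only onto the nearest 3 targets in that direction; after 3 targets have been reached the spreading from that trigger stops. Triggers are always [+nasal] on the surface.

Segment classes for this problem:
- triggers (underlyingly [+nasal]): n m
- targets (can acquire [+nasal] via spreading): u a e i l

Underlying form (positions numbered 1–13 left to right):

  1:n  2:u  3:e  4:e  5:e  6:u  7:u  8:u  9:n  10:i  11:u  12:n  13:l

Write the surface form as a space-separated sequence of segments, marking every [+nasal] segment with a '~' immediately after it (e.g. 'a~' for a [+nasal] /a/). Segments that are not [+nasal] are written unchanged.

From /n/ at 1 rightward: 2 /u/ → [+nasal]; 3 /e/ → [+nasal]; 4 /e/ → [+nasal]; bound reached.
From /n/ at 9 rightward: 10 /i/ → [+nasal]; 11 /u/ → [+nasal]; 12 /n/ is itself a trigger — this domain ends here.
From /n/ at 12 rightward: 13 /l/ → [+nasal]; word edge.
Targets with no active source: positions 5 6 7 8 stay [-nasal].
[+nasal] positions on the surface: 1 2 3 4 9 10 11 12 13.

n~ u~ e~ e~ e u u u n~ i~ u~ n~ l~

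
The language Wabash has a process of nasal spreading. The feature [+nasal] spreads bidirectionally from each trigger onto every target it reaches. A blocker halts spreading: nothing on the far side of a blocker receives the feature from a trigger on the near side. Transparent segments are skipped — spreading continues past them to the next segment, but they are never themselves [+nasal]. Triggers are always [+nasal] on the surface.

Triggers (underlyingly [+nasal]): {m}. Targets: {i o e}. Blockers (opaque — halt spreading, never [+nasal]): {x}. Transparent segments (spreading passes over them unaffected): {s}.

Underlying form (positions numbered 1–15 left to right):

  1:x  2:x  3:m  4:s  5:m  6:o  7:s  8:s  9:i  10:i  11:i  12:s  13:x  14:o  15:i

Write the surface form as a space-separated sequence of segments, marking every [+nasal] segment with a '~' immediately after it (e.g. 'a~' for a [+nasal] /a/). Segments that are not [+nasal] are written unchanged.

From /m/ at 3 rightward: 4 /s/ transparent; 5 /m/ is itself a trigger — this domain ends here.
From /m/ at 3 leftward: 2 /x/ blocks.
From /m/ at 5 rightward: 6 /o/ → [+nasal]; 7 /s/ transparent; 8 /s/ transparent; 9 /i/ → [+nasal]; 10 /i/ → [+nasal]; 11 /i/ → [+nasal]; 12 /s/ transparent; 13 /x/ blocks.
From /m/ at 5 leftward: 4 /s/ transparent; 3 /m/ is itself a trigger — this domain ends here.
Targets with no active source: positions 14 15 stay [-nasal].
[+nasal] positions on the surface: 3 5 6 9 10 11.

x x m~ s m~ o~ s s i~ i~ i~ s x o i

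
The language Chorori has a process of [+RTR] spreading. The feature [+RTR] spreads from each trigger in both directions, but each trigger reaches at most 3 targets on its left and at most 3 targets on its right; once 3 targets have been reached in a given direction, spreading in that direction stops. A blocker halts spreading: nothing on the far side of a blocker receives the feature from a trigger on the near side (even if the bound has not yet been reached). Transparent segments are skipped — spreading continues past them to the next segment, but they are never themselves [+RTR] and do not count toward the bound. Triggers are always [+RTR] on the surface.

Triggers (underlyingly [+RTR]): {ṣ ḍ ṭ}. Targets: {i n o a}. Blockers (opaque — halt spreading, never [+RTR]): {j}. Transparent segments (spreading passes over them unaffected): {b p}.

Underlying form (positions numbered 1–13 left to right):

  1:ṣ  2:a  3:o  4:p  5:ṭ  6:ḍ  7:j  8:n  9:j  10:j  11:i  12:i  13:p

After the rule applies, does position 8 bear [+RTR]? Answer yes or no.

From /ṣ/ at 1 rightward: 2 /a/ → [+RTR]; 3 /o/ → [+RTR]; 4 /p/ transparent; 5 /ṭ/ is itself a trigger — this domain ends here.
From /ṣ/ at 1 leftward: word edge.
From /ṭ/ at 5 rightward: 6 /ḍ/ is itself a trigger — this domain ends here.
From /ṭ/ at 5 leftward: 4 /p/ transparent; 3 /o/ → [+RTR]; 2 /a/ → [+RTR]; 1 /ṣ/ is itself a trigger — this domain ends here.
From /ḍ/ at 6 rightward: 7 /j/ blocks.
From /ḍ/ at 6 leftward: 5 /ṭ/ is itself a trigger — this domain ends here.
Targets with no active source: positions 8 11 12 stay [-emphatic].
[+RTR] positions on the surface: 1 2 3 5 6.

no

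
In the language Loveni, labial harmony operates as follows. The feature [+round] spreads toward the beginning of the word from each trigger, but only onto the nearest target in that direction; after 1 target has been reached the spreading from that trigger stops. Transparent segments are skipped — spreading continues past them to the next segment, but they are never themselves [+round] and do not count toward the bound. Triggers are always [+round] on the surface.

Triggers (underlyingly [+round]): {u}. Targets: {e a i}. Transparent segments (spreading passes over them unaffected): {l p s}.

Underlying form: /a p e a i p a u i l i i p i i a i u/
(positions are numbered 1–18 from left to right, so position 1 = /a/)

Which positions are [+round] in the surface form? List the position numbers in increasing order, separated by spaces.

From /u/ at 8 leftward: 7 /a/ → [+round]; bound reached.
From /u/ at 18 leftward: 17 /i/ → [+round]; bound reached.
Targets with no active source: positions 1 3 4 5 9 11 12 14 15 16 stay [-round].

7 8 17 18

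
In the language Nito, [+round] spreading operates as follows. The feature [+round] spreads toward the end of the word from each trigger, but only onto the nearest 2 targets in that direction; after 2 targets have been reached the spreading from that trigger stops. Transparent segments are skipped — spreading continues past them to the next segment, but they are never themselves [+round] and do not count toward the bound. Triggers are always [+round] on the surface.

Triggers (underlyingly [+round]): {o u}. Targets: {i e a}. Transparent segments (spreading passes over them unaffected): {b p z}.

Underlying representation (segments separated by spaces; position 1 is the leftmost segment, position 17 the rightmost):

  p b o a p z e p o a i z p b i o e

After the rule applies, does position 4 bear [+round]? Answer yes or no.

From /o/ at 3 rightward: 4 /a/ → [+round]; 5 /p/ transparent; 6 /z/ transparent; 7 /e/ → [+round]; bound reached.
From /o/ at 9 rightward: 10 /a/ → [+round]; 11 /i/ → [+round]; bound reached.
From /o/ at 16 rightward: 17 /e/ → [+round]; word edge.
Target with no active source: position 15 stays [-round].
[+round] positions on the surface: 3 4 7 9 10 11 16 17.

yes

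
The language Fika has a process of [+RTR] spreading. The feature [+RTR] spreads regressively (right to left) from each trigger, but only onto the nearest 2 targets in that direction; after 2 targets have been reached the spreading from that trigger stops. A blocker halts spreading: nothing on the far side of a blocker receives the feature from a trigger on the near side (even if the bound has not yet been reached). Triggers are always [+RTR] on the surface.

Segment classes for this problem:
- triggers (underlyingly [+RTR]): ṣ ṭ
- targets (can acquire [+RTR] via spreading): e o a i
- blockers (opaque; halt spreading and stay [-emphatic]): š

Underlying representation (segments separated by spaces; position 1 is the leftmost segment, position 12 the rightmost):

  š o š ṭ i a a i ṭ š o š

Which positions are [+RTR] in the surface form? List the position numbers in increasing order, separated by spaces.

From /ṭ/ at 4 leftward: 3 /š/ blocks.
From /ṭ/ at 9 leftward: 8 /i/ → [+RTR]; 7 /a/ → [+RTR]; bound reached.
Targets with no active source: positions 2 5 6 11 stay [-emphatic].

4 7 8 9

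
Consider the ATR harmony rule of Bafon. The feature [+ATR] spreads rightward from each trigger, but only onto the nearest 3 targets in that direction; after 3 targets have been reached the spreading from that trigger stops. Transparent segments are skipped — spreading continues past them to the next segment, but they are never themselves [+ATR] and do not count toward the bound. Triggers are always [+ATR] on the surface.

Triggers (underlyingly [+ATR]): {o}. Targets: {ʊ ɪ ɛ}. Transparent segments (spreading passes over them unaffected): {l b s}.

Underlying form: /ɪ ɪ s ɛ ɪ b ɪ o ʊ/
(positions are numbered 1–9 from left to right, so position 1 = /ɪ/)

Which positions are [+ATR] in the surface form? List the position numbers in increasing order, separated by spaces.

8 9

From /o/ at 8 rightward: 9 /ʊ/ → [+ATR]; word edge.
Targets with no active source: positions 1 2 4 5 7 stay [-ATR].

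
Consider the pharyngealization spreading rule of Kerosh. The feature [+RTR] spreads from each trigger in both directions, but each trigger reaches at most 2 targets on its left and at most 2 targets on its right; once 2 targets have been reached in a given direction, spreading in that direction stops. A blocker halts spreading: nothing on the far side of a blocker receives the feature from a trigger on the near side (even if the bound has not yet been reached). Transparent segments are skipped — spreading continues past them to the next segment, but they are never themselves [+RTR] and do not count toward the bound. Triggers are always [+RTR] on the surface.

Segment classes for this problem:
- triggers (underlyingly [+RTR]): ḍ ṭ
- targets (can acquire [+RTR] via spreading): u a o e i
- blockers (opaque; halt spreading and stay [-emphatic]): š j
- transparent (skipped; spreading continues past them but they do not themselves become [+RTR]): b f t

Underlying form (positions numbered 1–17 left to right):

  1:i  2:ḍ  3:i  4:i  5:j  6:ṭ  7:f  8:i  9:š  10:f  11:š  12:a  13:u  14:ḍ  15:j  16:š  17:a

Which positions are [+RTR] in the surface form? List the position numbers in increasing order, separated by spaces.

From /ḍ/ at 2 rightward: 3 /i/ → [+RTR]; 4 /i/ → [+RTR]; bound reached.
From /ḍ/ at 2 leftward: 1 /i/ → [+RTR]; word edge.
From /ṭ/ at 6 rightward: 7 /f/ transparent; 8 /i/ → [+RTR]; 9 /š/ blocks.
From /ṭ/ at 6 leftward: 5 /j/ blocks.
From /ḍ/ at 14 rightward: 15 /j/ blocks.
From /ḍ/ at 14 leftward: 13 /u/ → [+RTR]; 12 /a/ → [+RTR]; bound reached.
Target with no active source: position 17 stays [-emphatic].

1 2 3 4 6 8 12 13 14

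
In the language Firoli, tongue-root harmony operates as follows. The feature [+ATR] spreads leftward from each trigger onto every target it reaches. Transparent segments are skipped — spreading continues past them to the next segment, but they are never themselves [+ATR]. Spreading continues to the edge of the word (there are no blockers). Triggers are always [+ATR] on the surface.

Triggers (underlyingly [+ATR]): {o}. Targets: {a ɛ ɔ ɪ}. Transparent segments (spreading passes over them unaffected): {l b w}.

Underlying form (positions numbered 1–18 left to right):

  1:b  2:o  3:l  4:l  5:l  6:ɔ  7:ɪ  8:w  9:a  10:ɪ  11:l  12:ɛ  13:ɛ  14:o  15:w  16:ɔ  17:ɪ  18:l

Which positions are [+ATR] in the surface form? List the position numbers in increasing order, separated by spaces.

From /o/ at 2 leftward: 1 /b/ transparent; word edge.
From /o/ at 14 leftward: 13 /ɛ/ → [+ATR]; 12 /ɛ/ → [+ATR]; 11 /l/ transparent; 10 /ɪ/ → [+ATR]; 9 /a/ → [+ATR]; 8 /w/ transparent; 7 /ɪ/ → [+ATR]; 6 /ɔ/ → [+ATR]; 5 /l/ transparent; 4 /l/ transparent; 3 /l/ transparent; 2 /o/ is itself a trigger — this domain ends here.
Targets with no active source: positions 16 17 stay [-ATR].

2 6 7 9 10 12 13 14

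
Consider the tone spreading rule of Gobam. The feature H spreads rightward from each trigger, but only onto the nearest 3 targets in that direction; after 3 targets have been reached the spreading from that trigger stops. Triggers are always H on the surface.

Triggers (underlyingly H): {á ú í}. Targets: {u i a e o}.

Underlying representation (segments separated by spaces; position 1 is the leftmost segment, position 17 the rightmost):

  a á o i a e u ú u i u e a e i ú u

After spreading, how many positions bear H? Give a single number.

From /á/ at 2 rightward: 3 /o/ → H; 4 /i/ → H; 5 /a/ → H; bound reached.
From /ú/ at 8 rightward: 9 /u/ → H; 10 /i/ → H; 11 /u/ → H; bound reached.
From /ú/ at 16 rightward: 17 /u/ → H; word edge.
Targets with no active source: positions 1 6 7 12 13 14 15 stay [-high tone].
H positions on the surface: 2 3 4 5 8 9 10 11 16 17.

10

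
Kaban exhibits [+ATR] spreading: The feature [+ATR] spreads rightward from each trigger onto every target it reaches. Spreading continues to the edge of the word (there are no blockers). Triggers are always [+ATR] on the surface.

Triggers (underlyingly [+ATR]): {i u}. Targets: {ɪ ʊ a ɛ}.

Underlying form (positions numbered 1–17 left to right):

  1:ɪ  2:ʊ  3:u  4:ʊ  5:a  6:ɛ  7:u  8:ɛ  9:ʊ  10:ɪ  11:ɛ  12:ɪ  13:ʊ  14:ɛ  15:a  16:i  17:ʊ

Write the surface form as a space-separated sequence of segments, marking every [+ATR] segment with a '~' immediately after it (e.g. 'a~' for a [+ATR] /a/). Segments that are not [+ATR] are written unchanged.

ɪ ʊ u~ ʊ~ a~ ɛ~ u~ ɛ~ ʊ~ ɪ~ ɛ~ ɪ~ ʊ~ ɛ~ a~ i~ ʊ~

From /u/ at 3 rightward: 4 /ʊ/ → [+ATR]; 5 /a/ → [+ATR]; 6 /ɛ/ → [+ATR]; 7 /u/ is itself a trigger — this domain ends here.
From /u/ at 7 rightward: 8 /ɛ/ → [+ATR]; 9 /ʊ/ → [+ATR]; 10 /ɪ/ → [+ATR]; 11 /ɛ/ → [+ATR]; 12 /ɪ/ → [+ATR]; 13 /ʊ/ → [+ATR]; 14 /ɛ/ → [+ATR]; 15 /a/ → [+ATR]; 16 /i/ is itself a trigger — this domain ends here.
From /i/ at 16 rightward: 17 /ʊ/ → [+ATR]; word edge.
Targets with no active source: positions 1 2 stay [-ATR].
[+ATR] positions on the surface: 3 4 5 6 7 8 9 10 11 12 13 14 15 16 17.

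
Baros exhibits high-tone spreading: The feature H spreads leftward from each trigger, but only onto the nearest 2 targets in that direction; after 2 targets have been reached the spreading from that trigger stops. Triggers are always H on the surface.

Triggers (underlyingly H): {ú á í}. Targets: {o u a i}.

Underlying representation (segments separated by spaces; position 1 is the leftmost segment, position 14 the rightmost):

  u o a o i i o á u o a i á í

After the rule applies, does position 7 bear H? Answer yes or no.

From /á/ at 8 leftward: 7 /o/ → H; 6 /i/ → H; bound reached.
From /á/ at 13 leftward: 12 /i/ → H; 11 /a/ → H; bound reached.
From /í/ at 14 leftward: 13 /á/ is itself a trigger — this domain ends here.
Targets with no active source: positions 1 2 3 4 5 9 10 stay [-high tone].
H positions on the surface: 6 7 8 11 12 13 14.

yes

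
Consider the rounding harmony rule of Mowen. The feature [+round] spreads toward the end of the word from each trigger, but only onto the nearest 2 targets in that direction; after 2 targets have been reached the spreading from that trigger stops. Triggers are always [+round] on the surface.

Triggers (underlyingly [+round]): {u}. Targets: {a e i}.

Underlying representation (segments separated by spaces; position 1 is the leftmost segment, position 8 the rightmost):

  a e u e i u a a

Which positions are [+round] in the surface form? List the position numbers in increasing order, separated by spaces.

3 4 5 6 7 8

From /u/ at 3 rightward: 4 /e/ → [+round]; 5 /i/ → [+round]; bound reached.
From /u/ at 6 rightward: 7 /a/ → [+round]; 8 /a/ → [+round]; bound reached.
Targets with no active source: positions 1 2 stay [-round].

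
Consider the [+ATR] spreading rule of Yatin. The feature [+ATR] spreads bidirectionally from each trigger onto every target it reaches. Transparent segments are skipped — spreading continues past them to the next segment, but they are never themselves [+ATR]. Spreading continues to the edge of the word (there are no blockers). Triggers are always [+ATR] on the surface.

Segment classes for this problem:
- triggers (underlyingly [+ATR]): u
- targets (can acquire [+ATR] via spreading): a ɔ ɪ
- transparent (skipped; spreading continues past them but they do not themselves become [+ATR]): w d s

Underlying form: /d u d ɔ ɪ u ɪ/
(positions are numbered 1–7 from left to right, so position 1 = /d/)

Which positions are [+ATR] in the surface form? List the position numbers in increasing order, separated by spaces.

From /u/ at 2 rightward: 3 /d/ transparent; 4 /ɔ/ → [+ATR]; 5 /ɪ/ → [+ATR]; 6 /u/ is itself a trigger — this domain ends here.
From /u/ at 2 leftward: 1 /d/ transparent; word edge.
From /u/ at 6 rightward: 7 /ɪ/ → [+ATR]; word edge.
From /u/ at 6 leftward: 5 /ɪ/ → [+ATR]; 4 /ɔ/ → [+ATR]; 3 /d/ transparent; 2 /u/ is itself a trigger — this domain ends here.

2 4 5 6 7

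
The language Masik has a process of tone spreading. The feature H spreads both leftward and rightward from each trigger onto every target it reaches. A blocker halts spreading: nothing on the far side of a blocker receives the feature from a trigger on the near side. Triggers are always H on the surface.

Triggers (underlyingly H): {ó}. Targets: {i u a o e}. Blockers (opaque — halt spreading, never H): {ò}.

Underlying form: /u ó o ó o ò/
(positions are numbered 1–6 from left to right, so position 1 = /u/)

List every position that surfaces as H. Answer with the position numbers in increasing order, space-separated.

From /ó/ at 2 rightward: 3 /o/ → H; 4 /ó/ is itself a trigger — this domain ends here.
From /ó/ at 2 leftward: 1 /u/ → H; word edge.
From /ó/ at 4 rightward: 5 /o/ → H; 6 /ò/ blocks.
From /ó/ at 4 leftward: 3 /o/ → H; 2 /ó/ is itself a trigger — this domain ends here.

1 2 3 4 5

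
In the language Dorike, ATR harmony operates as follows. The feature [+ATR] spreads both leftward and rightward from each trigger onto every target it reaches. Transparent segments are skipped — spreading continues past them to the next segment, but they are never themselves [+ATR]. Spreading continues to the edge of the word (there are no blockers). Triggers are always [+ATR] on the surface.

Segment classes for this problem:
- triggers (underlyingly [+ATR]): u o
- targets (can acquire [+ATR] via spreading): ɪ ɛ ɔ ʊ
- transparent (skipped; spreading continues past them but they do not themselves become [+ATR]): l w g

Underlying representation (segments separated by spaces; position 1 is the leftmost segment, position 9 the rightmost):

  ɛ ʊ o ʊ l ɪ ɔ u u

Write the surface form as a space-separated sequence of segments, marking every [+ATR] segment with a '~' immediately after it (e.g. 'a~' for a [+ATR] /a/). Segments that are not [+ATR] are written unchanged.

ɛ~ ʊ~ o~ ʊ~ l ɪ~ ɔ~ u~ u~

From /o/ at 3 rightward: 4 /ʊ/ → [+ATR]; 5 /l/ transparent; 6 /ɪ/ → [+ATR]; 7 /ɔ/ → [+ATR]; 8 /u/ is itself a trigger — this domain ends here.
From /o/ at 3 leftward: 2 /ʊ/ → [+ATR]; 1 /ɛ/ → [+ATR]; word edge.
From /u/ at 8 rightward: 9 /u/ is itself a trigger — this domain ends here.
From /u/ at 8 leftward: 7 /ɔ/ → [+ATR]; 6 /ɪ/ → [+ATR]; 5 /l/ transparent; 4 /ʊ/ → [+ATR]; 3 /o/ is itself a trigger — this domain ends here.
From /u/ at 9 rightward: word edge.
From /u/ at 9 leftward: 8 /u/ is itself a trigger — this domain ends here.
[+ATR] positions on the surface: 1 2 3 4 6 7 8 9.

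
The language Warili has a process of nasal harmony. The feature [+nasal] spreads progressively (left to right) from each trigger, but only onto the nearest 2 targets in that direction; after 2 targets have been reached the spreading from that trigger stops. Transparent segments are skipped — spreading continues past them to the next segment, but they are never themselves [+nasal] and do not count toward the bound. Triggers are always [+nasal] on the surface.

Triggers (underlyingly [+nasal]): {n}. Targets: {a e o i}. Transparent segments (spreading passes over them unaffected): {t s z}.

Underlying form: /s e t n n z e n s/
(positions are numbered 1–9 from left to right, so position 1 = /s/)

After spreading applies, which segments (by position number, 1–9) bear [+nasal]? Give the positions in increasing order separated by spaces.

From /n/ at 4 rightward: 5 /n/ is itself a trigger — this domain ends here.
From /n/ at 5 rightward: 6 /z/ transparent; 7 /e/ → [+nasal]; 8 /n/ is itself a trigger — this domain ends here.
From /n/ at 8 rightward: 9 /s/ transparent; word edge.
Target with no active source: position 2 stays [-nasal].

4 5 7 8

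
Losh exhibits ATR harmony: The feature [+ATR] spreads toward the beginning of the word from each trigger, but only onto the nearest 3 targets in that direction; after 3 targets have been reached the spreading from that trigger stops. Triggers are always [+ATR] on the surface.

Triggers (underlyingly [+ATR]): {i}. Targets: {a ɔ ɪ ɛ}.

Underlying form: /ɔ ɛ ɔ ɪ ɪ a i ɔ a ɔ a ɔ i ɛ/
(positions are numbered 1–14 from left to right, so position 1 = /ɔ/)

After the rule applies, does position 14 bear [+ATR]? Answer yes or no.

no

From /i/ at 7 leftward: 6 /a/ → [+ATR]; 5 /ɪ/ → [+ATR]; 4 /ɪ/ → [+ATR]; bound reached.
From /i/ at 13 leftward: 12 /ɔ/ → [+ATR]; 11 /a/ → [+ATR]; 10 /ɔ/ → [+ATR]; bound reached.
Targets with no active source: positions 1 2 3 8 9 14 stay [-ATR].
[+ATR] positions on the surface: 4 5 6 7 10 11 12 13.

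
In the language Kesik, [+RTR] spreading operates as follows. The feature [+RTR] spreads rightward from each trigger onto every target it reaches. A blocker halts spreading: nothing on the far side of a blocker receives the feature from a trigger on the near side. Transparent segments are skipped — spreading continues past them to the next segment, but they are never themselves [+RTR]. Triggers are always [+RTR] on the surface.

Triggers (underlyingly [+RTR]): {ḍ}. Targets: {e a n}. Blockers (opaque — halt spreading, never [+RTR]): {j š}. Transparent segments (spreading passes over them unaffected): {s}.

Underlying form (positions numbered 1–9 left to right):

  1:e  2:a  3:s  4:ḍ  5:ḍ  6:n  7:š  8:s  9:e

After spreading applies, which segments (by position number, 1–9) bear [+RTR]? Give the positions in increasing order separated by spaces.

4 5 6

From /ḍ/ at 4 rightward: 5 /ḍ/ is itself a trigger — this domain ends here.
From /ḍ/ at 5 rightward: 6 /n/ → [+RTR]; 7 /š/ blocks.
Targets with no active source: positions 1 2 9 stay [-emphatic].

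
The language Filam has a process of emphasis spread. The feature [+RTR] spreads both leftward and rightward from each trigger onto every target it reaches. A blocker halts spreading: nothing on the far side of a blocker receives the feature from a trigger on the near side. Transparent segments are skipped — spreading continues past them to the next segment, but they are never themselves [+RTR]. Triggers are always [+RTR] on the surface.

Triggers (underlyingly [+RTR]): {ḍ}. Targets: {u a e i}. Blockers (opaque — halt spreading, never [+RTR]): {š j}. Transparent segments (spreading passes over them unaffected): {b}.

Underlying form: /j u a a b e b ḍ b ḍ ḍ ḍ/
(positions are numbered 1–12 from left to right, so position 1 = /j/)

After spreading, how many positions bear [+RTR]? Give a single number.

From /ḍ/ at 8 rightward: 9 /b/ transparent; 10 /ḍ/ is itself a trigger — this domain ends here.
From /ḍ/ at 8 leftward: 7 /b/ transparent; 6 /e/ → [+RTR]; 5 /b/ transparent; 4 /a/ → [+RTR]; 3 /a/ → [+RTR]; 2 /u/ → [+RTR]; 1 /j/ blocks.
From /ḍ/ at 10 rightward: 11 /ḍ/ is itself a trigger — this domain ends here.
From /ḍ/ at 10 leftward: 9 /b/ transparent; 8 /ḍ/ is itself a trigger — this domain ends here.
From /ḍ/ at 11 rightward: 12 /ḍ/ is itself a trigger — this domain ends here.
From /ḍ/ at 11 leftward: 10 /ḍ/ is itself a trigger — this domain ends here.
From /ḍ/ at 12 rightward: word edge.
From /ḍ/ at 12 leftward: 11 /ḍ/ is itself a trigger — this domain ends here.
[+RTR] positions on the surface: 2 3 4 6 8 10 11 12.

8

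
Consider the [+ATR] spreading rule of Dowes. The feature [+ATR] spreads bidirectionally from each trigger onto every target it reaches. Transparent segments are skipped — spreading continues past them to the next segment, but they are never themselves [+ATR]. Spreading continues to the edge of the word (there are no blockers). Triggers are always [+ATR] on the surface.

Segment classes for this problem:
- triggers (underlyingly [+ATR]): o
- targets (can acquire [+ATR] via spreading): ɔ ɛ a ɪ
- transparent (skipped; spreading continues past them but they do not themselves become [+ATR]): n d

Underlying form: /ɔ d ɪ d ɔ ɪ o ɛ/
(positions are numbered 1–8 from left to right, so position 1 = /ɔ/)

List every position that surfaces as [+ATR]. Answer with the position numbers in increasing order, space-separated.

From /o/ at 7 rightward: 8 /ɛ/ → [+ATR]; word edge.
From /o/ at 7 leftward: 6 /ɪ/ → [+ATR]; 5 /ɔ/ → [+ATR]; 4 /d/ transparent; 3 /ɪ/ → [+ATR]; 2 /d/ transparent; 1 /ɔ/ → [+ATR]; word edge.

1 3 5 6 7 8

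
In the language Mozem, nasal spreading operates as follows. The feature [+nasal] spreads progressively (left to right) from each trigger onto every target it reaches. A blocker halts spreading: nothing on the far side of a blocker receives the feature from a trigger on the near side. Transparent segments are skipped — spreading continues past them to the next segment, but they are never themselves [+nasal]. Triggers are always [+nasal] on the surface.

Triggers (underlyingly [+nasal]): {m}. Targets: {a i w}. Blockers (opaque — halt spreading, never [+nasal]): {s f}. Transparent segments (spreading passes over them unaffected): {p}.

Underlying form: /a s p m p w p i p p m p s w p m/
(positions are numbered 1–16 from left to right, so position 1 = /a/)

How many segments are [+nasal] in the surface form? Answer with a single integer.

From /m/ at 4 rightward: 5 /p/ transparent; 6 /w/ → [+nasal]; 7 /p/ transparent; 8 /i/ → [+nasal]; 9 /p/ transparent; 10 /p/ transparent; 11 /m/ is itself a trigger — this domain ends here.
From /m/ at 11 rightward: 12 /p/ transparent; 13 /s/ blocks.
From /m/ at 16 rightward: word edge.
Targets with no active source: positions 1 14 stay [-nasal].
[+nasal] positions on the surface: 4 6 8 11 16.

5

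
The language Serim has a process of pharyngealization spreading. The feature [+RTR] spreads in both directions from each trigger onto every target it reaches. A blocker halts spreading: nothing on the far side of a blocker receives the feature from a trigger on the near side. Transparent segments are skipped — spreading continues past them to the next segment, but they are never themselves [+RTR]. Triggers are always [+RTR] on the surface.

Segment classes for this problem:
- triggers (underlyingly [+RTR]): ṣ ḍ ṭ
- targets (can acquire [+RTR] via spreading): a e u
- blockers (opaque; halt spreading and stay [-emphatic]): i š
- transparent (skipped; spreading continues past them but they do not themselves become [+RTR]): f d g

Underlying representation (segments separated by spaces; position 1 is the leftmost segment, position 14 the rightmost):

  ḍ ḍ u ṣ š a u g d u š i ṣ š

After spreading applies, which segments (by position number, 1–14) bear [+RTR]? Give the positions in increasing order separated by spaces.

1 2 3 4 13

From /ḍ/ at 1 rightward: 2 /ḍ/ is itself a trigger — this domain ends here.
From /ḍ/ at 1 leftward: word edge.
From /ḍ/ at 2 rightward: 3 /u/ → [+RTR]; 4 /ṣ/ is itself a trigger — this domain ends here.
From /ḍ/ at 2 leftward: 1 /ḍ/ is itself a trigger — this domain ends here.
From /ṣ/ at 4 rightward: 5 /š/ blocks.
From /ṣ/ at 4 leftward: 3 /u/ → [+RTR]; 2 /ḍ/ is itself a trigger — this domain ends here.
From /ṣ/ at 13 rightward: 14 /š/ blocks.
From /ṣ/ at 13 leftward: 12 /i/ blocks.
Targets with no active source: positions 6 7 10 stay [-emphatic].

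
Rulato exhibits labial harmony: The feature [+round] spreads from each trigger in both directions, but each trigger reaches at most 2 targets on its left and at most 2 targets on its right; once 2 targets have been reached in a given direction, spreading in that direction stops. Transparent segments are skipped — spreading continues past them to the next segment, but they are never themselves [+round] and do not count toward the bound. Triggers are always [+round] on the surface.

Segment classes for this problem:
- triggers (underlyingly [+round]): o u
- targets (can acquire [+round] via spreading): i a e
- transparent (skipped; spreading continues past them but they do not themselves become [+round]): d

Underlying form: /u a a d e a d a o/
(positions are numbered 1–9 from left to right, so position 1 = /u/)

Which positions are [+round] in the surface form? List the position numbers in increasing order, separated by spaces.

From /u/ at 1 rightward: 2 /a/ → [+round]; 3 /a/ → [+round]; bound reached.
From /u/ at 1 leftward: word edge.
From /o/ at 9 rightward: word edge.
From /o/ at 9 leftward: 8 /a/ → [+round]; 7 /d/ transparent; 6 /a/ → [+round]; bound reached.
Target with no active source: position 5 stays [-round].

1 2 3 6 8 9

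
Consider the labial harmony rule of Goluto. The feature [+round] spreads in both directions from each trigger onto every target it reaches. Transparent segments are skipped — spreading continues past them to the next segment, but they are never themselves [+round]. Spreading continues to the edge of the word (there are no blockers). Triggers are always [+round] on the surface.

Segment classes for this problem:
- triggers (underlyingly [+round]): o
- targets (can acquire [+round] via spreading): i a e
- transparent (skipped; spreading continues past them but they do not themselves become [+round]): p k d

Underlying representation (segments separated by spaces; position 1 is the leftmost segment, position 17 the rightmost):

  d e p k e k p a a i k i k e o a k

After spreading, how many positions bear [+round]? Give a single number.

From /o/ at 15 rightward: 16 /a/ → [+round]; 17 /k/ transparent; word edge.
From /o/ at 15 leftward: 14 /e/ → [+round]; 13 /k/ transparent; 12 /i/ → [+round]; 11 /k/ transparent; 10 /i/ → [+round]; 9 /a/ → [+round]; 8 /a/ → [+round]; 7 /p/ transparent; 6 /k/ transparent; 5 /e/ → [+round]; 4 /k/ transparent; 3 /p/ transparent; 2 /e/ → [+round]; 1 /d/ transparent; word edge.
[+round] positions on the surface: 2 5 8 9 10 12 14 15 16.

9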